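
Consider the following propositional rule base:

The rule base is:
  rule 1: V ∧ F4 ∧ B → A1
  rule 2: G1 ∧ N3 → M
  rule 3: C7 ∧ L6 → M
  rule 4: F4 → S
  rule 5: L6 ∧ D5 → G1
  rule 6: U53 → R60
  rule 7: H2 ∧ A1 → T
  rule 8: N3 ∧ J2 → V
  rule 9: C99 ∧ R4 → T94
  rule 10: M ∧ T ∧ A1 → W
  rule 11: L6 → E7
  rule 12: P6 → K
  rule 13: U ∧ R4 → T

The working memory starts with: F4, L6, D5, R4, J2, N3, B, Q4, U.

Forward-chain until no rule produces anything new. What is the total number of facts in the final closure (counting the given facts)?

Round 1: rule 4 [F4 → S]; rule 5 [L6 ∧ D5 → G1]; rule 8 [N3 ∧ J2 → V]; rule 11 [L6 → E7]; rule 13 [U ∧ R4 → T]. New: S, G1, V, E7, T.
Round 2: rule 1 [V ∧ F4 ∧ B → A1]; rule 2 [G1 ∧ N3 → M]. New: A1, M.
Round 3: rule 10 [M ∧ T ∧ A1 → W]. New: W.
Closure: {A1, B, D5, E7, F4, G1, J2, L6, M, N3, Q4, R4, S, T, U, V, W} — 17 facts.

17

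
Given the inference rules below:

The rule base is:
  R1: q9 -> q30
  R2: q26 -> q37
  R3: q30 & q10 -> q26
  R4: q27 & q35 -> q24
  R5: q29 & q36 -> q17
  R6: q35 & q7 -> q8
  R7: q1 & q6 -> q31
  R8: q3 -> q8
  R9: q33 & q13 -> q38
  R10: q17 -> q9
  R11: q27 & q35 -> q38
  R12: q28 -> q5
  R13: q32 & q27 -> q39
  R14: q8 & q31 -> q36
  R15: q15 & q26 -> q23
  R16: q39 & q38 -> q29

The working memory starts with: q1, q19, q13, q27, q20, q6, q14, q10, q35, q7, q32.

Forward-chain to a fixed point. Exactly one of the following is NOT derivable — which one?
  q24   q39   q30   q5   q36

q5

Round 1: R4 [q27 & q35 -> q24]; R6 [q35 & q7 -> q8]; R7 [q1 & q6 -> q31]; R11 [q27 & q35 -> q38]; R13 [q32 & q27 -> q39]. New: q24, q8, q31, q38, q39.
Round 2: R14 [q8 & q31 -> q36]; R16 [q39 & q38 -> q29]. New: q36, q29.
Round 3: R5 [q29 & q36 -> q17]. New: q17.
Round 4: R10 [q17 -> q9]. New: q9.
Round 5: R1 [q9 -> q30]. New: q30.
Round 6: R3 [q30 & q10 -> q26]. New: q26.
Round 7: R2 [q26 -> q37]. New: q37.
Derived: q39 (round 1), q30 (round 5), q24 (round 1), q36 (round 2). q5 never appears in any round.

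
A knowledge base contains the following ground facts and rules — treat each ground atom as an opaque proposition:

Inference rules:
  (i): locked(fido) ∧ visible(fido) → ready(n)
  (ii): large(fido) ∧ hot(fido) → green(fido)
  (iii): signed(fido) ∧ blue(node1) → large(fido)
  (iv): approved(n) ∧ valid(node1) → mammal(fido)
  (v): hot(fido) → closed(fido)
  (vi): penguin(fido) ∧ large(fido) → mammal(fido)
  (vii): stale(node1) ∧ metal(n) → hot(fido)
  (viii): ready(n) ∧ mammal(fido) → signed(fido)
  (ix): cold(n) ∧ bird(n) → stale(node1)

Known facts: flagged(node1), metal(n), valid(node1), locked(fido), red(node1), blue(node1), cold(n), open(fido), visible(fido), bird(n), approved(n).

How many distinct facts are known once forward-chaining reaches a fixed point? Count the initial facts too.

19

Round 1 fires (i), (iv), (ix), giving ready(n), mammal(fido), stale(node1).
Round 2 fires (vii), (viii), giving hot(fido), signed(fido).
Round 3 fires (iii), (v), giving large(fido), closed(fido).
Round 4 fires (ii), giving green(fido).
Closure: {approved(n), bird(n), blue(node1), closed(fido), cold(n), flagged(node1), green(fido), hot(fido), large(fido), locked(fido), mammal(fido), metal(n), open(fido), ready(n), red(node1), signed(fido), stale(node1), valid(node1), visible(fido)} — 19 facts.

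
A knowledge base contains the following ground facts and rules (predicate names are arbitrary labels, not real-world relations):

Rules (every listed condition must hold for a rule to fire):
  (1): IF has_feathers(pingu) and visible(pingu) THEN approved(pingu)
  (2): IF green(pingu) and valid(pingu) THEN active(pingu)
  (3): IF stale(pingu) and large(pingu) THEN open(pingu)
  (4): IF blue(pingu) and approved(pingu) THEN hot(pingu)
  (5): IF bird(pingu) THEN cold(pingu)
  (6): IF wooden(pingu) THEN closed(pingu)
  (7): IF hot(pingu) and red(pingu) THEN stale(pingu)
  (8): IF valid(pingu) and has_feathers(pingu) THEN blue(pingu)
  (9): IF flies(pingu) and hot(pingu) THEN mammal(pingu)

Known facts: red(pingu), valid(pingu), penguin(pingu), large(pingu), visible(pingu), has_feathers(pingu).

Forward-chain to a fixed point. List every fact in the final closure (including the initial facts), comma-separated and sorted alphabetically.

Round 1 fires (1), (8), giving approved(pingu), blue(pingu).
Round 2 fires (4), giving hot(pingu).
Round 3 fires (7), giving stale(pingu).
Round 4 fires (3), giving open(pingu).

approved(pingu), blue(pingu), has_feathers(pingu), hot(pingu), large(pingu), open(pingu), penguin(pingu), red(pingu), stale(pingu), valid(pingu), visible(pingu)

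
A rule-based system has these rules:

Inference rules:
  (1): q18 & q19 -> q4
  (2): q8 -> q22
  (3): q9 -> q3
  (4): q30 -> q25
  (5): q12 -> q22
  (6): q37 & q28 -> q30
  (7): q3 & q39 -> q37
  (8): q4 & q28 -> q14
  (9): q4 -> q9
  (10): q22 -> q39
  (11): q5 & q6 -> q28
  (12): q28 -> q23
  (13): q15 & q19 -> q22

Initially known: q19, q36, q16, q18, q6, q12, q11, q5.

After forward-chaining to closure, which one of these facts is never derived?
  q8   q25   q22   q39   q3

q8

[1] (1) [q18 & q19 -> q4]; (5) [q12 -> q22]; (11) [q5 & q6 -> q28]. ⇒ new: q4, q22, q28.
[2] (8) [q4 & q28 -> q14]; (9) [q4 -> q9]; (10) [q22 -> q39]; (12) [q28 -> q23]. ⇒ new: q14, q9, q39, q23.
[3] (3) [q9 -> q3]. ⇒ new: q3.
[4] (7) [q3 & q39 -> q37]. ⇒ new: q37.
[5] (6) [q37 & q28 -> q30]. ⇒ new: q30.
[6] (4) [q30 -> q25]. ⇒ new: q25.
Derived: q39 (round 2), q22 (round 1), q3 (round 3), q25 (round 6). q8 never appears in any round.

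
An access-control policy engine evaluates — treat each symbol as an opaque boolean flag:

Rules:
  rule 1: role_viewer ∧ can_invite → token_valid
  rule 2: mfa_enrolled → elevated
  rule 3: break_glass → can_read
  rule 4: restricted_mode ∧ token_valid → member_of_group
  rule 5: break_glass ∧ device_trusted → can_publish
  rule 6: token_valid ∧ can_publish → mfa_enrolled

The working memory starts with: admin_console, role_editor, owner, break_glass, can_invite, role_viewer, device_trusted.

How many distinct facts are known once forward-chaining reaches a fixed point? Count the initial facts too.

Round 1 fires rule 1, rule 3, rule 5, giving token_valid, can_read, can_publish.
Round 2 fires rule 6, giving mfa_enrolled.
Round 3 fires rule 2, giving elevated.
Closure: {admin_console, break_glass, can_invite, can_publish, can_read, device_trusted, elevated, mfa_enrolled, owner, role_editor, role_viewer, token_valid} — 12 facts.

12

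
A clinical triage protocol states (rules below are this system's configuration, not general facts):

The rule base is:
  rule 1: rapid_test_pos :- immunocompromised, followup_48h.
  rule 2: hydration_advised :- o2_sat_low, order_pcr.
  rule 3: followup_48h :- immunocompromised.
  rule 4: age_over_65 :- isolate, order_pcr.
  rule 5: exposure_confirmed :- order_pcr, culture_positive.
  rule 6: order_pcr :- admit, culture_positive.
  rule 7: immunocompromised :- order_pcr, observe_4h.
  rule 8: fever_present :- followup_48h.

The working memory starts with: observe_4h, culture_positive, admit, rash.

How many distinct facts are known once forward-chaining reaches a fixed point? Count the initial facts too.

10

Round 1: rule 6 [order_pcr :- admit, culture_positive.]. Adds order_pcr.
Round 2: rule 5 [exposure_confirmed :- order_pcr, culture_positive.]; rule 7 [immunocompromised :- order_pcr, observe_4h.]. Adds exposure_confirmed, immunocompromised.
Round 3: rule 3 [followup_48h :- immunocompromised.]. Adds followup_48h.
Round 4: rule 1 [rapid_test_pos :- immunocompromised, followup_48h.]; rule 8 [fever_present :- followup_48h.]. Adds rapid_test_pos, fever_present.
Closure: {admit, culture_positive, exposure_confirmed, fever_present, followup_48h, immunocompromised, observe_4h, order_pcr, rapid_test_pos, rash} — 10 facts.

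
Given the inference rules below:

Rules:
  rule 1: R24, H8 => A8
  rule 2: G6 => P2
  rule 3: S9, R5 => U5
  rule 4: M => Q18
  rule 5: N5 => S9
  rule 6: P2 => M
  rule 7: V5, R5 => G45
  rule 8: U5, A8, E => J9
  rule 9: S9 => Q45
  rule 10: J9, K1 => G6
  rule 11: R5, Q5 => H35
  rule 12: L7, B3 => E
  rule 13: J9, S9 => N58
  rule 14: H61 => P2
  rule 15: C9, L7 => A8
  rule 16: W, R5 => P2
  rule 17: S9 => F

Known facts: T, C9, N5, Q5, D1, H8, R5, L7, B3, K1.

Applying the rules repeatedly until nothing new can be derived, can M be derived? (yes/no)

Round 1 — rule 5, rule 11, rule 12, rule 15, derive S9, H35, E, A8.
Round 2 — rule 3, rule 9, rule 17, derive U5, Q45, F.
Round 3 — rule 8, derive J9.
Round 4 — rule 10, rule 13, derive G6, N58.
Round 5 — rule 2, derive P2.
Round 6 — rule 6, derive M.
Round 7 — rule 4, derive Q18.
M appears in round 6, so it is derivable.

yes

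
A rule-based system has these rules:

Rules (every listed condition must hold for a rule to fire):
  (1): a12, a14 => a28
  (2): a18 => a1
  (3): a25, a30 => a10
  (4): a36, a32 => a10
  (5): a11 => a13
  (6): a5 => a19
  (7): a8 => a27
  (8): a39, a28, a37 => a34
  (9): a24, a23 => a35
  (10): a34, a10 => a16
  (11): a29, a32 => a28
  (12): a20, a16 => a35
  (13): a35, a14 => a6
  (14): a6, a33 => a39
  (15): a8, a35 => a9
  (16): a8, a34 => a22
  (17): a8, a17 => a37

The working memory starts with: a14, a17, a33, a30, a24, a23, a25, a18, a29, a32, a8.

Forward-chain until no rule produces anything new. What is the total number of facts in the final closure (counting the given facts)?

Round 1 fires (2), (3), (7), (9), (11), (17), giving a1, a10, a27, a35, a28, a37.
Round 2 fires (13), (15), giving a6, a9.
Round 3 fires (14), giving a39.
Round 4 fires (8), giving a34.
Round 5 fires (10), (16), giving a16, a22.
Closure: {a1, a10, a14, a16, a17, a18, a22, a23, a24, a25, a27, a28, a29, a30, a32, a33, a34, a35, a37, a39, a6, a8, a9} — 23 facts.

23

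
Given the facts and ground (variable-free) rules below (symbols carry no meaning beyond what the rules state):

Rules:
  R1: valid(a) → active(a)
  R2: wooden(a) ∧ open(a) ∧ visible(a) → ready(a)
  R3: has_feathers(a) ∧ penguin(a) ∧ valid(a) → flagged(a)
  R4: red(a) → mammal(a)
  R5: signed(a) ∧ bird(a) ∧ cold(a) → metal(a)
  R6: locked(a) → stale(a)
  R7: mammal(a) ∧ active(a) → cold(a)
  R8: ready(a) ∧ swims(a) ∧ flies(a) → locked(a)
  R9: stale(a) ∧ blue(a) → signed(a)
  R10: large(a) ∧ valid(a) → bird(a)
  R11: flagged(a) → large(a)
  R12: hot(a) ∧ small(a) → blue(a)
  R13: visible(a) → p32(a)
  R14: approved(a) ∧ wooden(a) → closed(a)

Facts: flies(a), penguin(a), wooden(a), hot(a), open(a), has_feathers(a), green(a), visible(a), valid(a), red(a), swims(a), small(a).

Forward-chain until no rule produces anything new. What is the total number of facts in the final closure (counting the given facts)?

[1] R1 [valid(a) → active(a)]; R2 [wooden(a) ∧ open(a) ∧ visible(a) → ready(a)]; R3 [has_feathers(a) ∧ penguin(a) ∧ valid(a) → flagged(a)]; R4 [red(a) → mammal(a)]; R12 [hot(a) ∧ small(a) → blue(a)]; R13 [visible(a) → p32(a)]. ⇒ new: active(a), ready(a), flagged(a), mammal(a), blue(a), p32(a).
[2] R7 [mammal(a) ∧ active(a) → cold(a)]; R8 [ready(a) ∧ swims(a) ∧ flies(a) → locked(a)]; R11 [flagged(a) → large(a)]. ⇒ new: cold(a), locked(a), large(a).
[3] R6 [locked(a) → stale(a)]; R10 [large(a) ∧ valid(a) → bird(a)]. ⇒ new: stale(a), bird(a).
[4] R9 [stale(a) ∧ blue(a) → signed(a)]. ⇒ new: signed(a).
[5] R5 [signed(a) ∧ bird(a) ∧ cold(a) → metal(a)]. ⇒ new: metal(a).
Closure: {active(a), bird(a), blue(a), cold(a), flagged(a), flies(a), green(a), has_feathers(a), hot(a), large(a), locked(a), mammal(a), metal(a), open(a), p32(a), penguin(a), ready(a), red(a), signed(a), small(a), stale(a), swims(a), valid(a), visible(a), wooden(a)} — 25 facts.

25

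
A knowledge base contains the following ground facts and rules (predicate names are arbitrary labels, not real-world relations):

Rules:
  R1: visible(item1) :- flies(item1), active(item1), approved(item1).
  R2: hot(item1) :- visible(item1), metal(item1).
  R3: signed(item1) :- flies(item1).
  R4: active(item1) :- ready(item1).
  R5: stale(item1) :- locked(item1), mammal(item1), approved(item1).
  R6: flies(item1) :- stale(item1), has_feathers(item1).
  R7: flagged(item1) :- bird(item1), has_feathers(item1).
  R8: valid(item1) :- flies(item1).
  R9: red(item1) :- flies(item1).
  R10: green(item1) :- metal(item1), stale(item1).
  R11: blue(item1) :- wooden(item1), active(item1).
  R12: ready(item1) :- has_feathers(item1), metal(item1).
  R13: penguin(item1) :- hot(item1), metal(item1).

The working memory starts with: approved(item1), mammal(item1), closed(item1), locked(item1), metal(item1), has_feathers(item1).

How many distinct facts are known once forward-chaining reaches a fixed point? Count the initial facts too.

Round 1: R5 [stale(item1) :- locked(item1), mammal(item1), approved(item1).]; R12 [ready(item1) :- has_feathers(item1), metal(item1).]. Adds stale(item1), ready(item1).
Round 2: R4 [active(item1) :- ready(item1).]; R6 [flies(item1) :- stale(item1), has_feathers(item1).]; R10 [green(item1) :- metal(item1), stale(item1).]. Adds active(item1), flies(item1), green(item1).
Round 3: R1 [visible(item1) :- flies(item1), active(item1), approved(item1).]; R3 [signed(item1) :- flies(item1).]; R8 [valid(item1) :- flies(item1).]; R9 [red(item1) :- flies(item1).]. Adds visible(item1), signed(item1), valid(item1), red(item1).
Round 4: R2 [hot(item1) :- visible(item1), metal(item1).]. Adds hot(item1).
Round 5: R13 [penguin(item1) :- hot(item1), metal(item1).]. Adds penguin(item1).
Closure: {active(item1), approved(item1), closed(item1), flies(item1), green(item1), has_feathers(item1), hot(item1), locked(item1), mammal(item1), metal(item1), penguin(item1), ready(item1), red(item1), signed(item1), stale(item1), valid(item1), visible(item1)} — 17 facts.

17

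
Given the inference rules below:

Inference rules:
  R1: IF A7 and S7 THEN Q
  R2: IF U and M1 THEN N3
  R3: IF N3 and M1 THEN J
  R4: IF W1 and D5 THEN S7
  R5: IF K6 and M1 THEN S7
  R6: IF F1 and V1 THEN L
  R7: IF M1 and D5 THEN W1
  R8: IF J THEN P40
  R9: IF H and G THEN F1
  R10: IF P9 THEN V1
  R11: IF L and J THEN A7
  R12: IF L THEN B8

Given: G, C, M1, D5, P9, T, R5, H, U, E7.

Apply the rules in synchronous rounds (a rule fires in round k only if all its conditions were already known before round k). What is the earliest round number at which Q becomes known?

4

Round 1: R2 [IF U and M1 THEN N3]; R7 [IF M1 and D5 THEN W1]; R9 [IF H and G THEN F1]; R10 [IF P9 THEN V1]. New: N3, W1, F1, V1.
Round 2: R3 [IF N3 and M1 THEN J]; R4 [IF W1 and D5 THEN S7]; R6 [IF F1 and V1 THEN L]. New: J, S7, L.
Round 3: R8 [IF J THEN P40]; R11 [IF L and J THEN A7]; R12 [IF L THEN B8]. New: P40, A7, B8.
Round 4: R1 [IF A7 and S7 THEN Q]. New: Q.
Q first appears in round 4.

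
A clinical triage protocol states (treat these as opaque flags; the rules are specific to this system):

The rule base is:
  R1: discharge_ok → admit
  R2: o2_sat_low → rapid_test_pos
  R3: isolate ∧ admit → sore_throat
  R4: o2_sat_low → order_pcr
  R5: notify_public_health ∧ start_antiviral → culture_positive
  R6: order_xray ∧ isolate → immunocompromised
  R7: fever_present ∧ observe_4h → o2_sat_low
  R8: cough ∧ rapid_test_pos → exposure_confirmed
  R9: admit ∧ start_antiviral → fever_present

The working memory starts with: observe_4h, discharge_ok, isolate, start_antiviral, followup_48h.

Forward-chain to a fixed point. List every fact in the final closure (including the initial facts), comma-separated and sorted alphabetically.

Round 1 fires R1, giving admit.
Round 2 fires R3, R9, giving sore_throat, fever_present.
Round 3 fires R7, giving o2_sat_low.
Round 4 fires R2, R4, giving rapid_test_pos, order_pcr.

admit, discharge_ok, fever_present, followup_48h, isolate, o2_sat_low, observe_4h, order_pcr, rapid_test_pos, sore_throat, start_antiviral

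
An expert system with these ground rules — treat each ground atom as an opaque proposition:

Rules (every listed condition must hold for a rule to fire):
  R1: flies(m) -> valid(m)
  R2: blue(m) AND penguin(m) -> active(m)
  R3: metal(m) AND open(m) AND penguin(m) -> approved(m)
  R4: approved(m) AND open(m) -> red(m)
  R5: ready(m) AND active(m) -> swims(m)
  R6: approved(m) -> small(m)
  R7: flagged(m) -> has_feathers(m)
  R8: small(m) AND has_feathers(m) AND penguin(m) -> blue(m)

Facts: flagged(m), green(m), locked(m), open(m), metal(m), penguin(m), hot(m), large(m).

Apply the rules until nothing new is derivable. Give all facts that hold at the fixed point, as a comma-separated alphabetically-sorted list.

active(m), approved(m), blue(m), flagged(m), green(m), has_feathers(m), hot(m), large(m), locked(m), metal(m), open(m), penguin(m), red(m), small(m)

Round 1 fires R3, R7, giving approved(m), has_feathers(m).
Round 2 fires R4, R6, giving red(m), small(m).
Round 3 fires R8, giving blue(m).
Round 4 fires R2, giving active(m).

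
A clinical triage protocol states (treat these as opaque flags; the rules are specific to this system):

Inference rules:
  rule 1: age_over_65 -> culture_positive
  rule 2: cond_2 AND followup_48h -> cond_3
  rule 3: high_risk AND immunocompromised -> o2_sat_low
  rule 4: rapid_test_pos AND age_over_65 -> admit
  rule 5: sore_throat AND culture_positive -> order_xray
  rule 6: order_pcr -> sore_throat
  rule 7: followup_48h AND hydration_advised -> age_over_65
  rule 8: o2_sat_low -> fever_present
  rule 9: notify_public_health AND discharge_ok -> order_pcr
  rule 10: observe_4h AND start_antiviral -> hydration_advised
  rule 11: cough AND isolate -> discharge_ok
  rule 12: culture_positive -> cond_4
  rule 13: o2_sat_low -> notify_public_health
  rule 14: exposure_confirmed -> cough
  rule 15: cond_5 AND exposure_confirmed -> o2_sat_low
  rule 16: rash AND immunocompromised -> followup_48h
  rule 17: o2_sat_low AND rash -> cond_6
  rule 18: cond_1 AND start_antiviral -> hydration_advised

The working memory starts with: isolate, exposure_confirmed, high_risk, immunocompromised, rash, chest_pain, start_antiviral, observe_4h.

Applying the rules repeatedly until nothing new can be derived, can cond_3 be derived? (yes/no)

no

Round 1 — rule 3, rule 10, rule 14, rule 16, derive o2_sat_low, hydration_advised, cough, followup_48h.
Round 2 — rule 7, rule 8, rule 11, rule 13, rule 17, derive age_over_65, fever_present, discharge_ok, notify_public_health, cond_6.
Round 3 — rule 1, rule 9, derive culture_positive, order_pcr.
Round 4 — rule 6, rule 12, derive sore_throat, cond_4.
Round 5 — rule 5, derive order_xray.
Fixed point reached. cond_3 is concluded only by rule 2; rule 2 needs cond_2 (never derived).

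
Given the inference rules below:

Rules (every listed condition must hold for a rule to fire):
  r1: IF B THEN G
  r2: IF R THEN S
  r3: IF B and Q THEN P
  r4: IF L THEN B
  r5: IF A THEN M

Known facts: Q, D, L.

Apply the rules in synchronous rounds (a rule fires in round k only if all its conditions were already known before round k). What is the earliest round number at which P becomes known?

2

Round 1: r4 [IF L THEN B]. Adds B.
Round 2: r1 [IF B THEN G]; r3 [IF B and Q THEN P]. Adds G, P.
P first appears in round 2.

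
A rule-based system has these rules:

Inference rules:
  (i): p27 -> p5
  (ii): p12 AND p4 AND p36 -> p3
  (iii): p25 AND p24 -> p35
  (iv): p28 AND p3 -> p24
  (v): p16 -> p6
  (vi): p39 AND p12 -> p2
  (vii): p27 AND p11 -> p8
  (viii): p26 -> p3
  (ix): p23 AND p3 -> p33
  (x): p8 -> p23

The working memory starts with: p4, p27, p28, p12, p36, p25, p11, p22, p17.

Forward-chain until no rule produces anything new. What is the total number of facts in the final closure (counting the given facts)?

Round 1: (i) [p27 -> p5]; (ii) [p12 AND p4 AND p36 -> p3]; (vii) [p27 AND p11 -> p8]. New: p5, p3, p8.
Round 2: (iv) [p28 AND p3 -> p24]; (x) [p8 -> p23]. New: p24, p23.
Round 3: (iii) [p25 AND p24 -> p35]; (ix) [p23 AND p3 -> p33]. New: p35, p33.
Closure: {p11, p12, p17, p22, p23, p24, p25, p27, p28, p3, p33, p35, p36, p4, p5, p8} — 16 facts.

16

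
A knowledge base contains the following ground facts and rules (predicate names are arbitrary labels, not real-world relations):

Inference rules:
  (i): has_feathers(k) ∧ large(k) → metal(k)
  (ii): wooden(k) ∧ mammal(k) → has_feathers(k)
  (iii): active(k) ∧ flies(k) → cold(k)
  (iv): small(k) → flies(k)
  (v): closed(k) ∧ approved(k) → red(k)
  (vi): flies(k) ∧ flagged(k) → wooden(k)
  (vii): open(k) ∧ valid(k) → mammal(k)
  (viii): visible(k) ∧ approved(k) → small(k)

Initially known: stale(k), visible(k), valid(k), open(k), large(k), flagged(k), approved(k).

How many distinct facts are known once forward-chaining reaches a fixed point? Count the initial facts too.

Round 1: (vii) [open(k) ∧ valid(k) → mammal(k)]; (viii) [visible(k) ∧ approved(k) → small(k)]. New: mammal(k), small(k).
Round 2: (iv) [small(k) → flies(k)]. New: flies(k).
Round 3: (vi) [flies(k) ∧ flagged(k) → wooden(k)]. New: wooden(k).
Round 4: (ii) [wooden(k) ∧ mammal(k) → has_feathers(k)]. New: has_feathers(k).
Round 5: (i) [has_feathers(k) ∧ large(k) → metal(k)]. New: metal(k).
Closure: {approved(k), flagged(k), flies(k), has_feathers(k), large(k), mammal(k), metal(k), open(k), small(k), stale(k), valid(k), visible(k), wooden(k)} — 13 facts.

13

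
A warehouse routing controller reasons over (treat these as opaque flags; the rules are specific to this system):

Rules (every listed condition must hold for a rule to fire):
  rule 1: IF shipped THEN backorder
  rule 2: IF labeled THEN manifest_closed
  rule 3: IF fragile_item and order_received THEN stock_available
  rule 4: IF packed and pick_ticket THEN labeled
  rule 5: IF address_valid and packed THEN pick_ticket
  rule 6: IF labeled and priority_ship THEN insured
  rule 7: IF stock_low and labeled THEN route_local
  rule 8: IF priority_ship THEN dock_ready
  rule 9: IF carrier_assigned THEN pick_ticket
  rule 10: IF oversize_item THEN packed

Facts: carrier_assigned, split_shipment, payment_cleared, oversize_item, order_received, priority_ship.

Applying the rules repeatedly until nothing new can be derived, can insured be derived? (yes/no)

Round 1 — rule 8, rule 9, rule 10, derive dock_ready, pick_ticket, packed.
Round 2 — rule 4, derive labeled.
Round 3 — rule 2, rule 6, derive manifest_closed, insured.
insured appears in round 3, so it is derivable.

yes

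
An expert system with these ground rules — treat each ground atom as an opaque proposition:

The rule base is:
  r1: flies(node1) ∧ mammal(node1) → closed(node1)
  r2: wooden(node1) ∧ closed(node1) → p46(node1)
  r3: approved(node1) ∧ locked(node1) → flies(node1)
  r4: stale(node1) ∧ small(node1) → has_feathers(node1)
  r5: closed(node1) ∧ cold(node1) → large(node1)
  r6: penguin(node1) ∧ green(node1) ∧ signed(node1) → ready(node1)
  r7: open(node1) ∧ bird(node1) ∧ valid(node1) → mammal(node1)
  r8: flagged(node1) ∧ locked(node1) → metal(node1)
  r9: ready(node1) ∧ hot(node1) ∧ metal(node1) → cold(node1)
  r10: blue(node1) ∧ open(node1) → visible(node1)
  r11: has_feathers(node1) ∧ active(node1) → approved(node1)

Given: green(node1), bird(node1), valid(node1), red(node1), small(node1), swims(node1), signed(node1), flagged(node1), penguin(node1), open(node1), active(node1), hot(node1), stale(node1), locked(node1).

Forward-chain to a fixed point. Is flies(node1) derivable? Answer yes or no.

[1] r4 [stale(node1) ∧ small(node1) → has_feathers(node1)]; r6 [penguin(node1) ∧ green(node1) ∧ signed(node1) → ready(node1)]; r7 [open(node1) ∧ bird(node1) ∧ valid(node1) → mammal(node1)]; r8 [flagged(node1) ∧ locked(node1) → metal(node1)]. ⇒ new: has_feathers(node1), ready(node1), mammal(node1), metal(node1).
[2] r9 [ready(node1) ∧ hot(node1) ∧ metal(node1) → cold(node1)]; r11 [has_feathers(node1) ∧ active(node1) → approved(node1)]. ⇒ new: cold(node1), approved(node1).
[3] r3 [approved(node1) ∧ locked(node1) → flies(node1)]. ⇒ new: flies(node1).
[4] r1 [flies(node1) ∧ mammal(node1) → closed(node1)]. ⇒ new: closed(node1).
[5] r5 [closed(node1) ∧ cold(node1) → large(node1)]. ⇒ new: large(node1).
flies(node1) appears in round 3, so it is derivable.

yes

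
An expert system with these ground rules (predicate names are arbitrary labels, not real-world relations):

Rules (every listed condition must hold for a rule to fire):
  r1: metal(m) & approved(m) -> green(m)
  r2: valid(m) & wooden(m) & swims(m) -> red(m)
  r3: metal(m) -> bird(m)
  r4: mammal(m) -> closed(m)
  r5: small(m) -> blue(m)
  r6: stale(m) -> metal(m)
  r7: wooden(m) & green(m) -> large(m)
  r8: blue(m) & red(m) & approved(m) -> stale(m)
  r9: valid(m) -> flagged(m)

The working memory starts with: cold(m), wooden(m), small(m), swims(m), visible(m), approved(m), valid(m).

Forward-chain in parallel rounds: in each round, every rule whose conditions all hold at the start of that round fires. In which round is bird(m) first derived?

[1] r2 [valid(m) & wooden(m) & swims(m) -> red(m)]; r5 [small(m) -> blue(m)]; r9 [valid(m) -> flagged(m)]. ⇒ new: red(m), blue(m), flagged(m).
[2] r8 [blue(m) & red(m) & approved(m) -> stale(m)]. ⇒ new: stale(m).
[3] r6 [stale(m) -> metal(m)]. ⇒ new: metal(m).
[4] r1 [metal(m) & approved(m) -> green(m)]; r3 [metal(m) -> bird(m)]. ⇒ new: green(m), bird(m).
bird(m) first appears in round 4.

4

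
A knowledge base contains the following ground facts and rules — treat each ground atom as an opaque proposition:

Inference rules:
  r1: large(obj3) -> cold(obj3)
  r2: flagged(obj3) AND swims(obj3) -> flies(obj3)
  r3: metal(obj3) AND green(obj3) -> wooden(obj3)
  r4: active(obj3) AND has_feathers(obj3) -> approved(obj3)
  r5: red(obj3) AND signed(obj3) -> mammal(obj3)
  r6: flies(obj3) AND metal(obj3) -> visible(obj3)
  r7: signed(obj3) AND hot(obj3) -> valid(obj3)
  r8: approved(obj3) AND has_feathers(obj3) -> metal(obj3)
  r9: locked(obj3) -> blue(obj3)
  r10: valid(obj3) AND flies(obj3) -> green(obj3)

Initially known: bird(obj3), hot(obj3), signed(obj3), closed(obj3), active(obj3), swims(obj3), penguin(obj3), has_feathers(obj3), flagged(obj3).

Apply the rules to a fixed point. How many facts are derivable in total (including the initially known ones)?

Round 1 fires r2, r4, r7, giving flies(obj3), approved(obj3), valid(obj3).
Round 2 fires r8, r10, giving metal(obj3), green(obj3).
Round 3 fires r3, r6, giving wooden(obj3), visible(obj3).
Closure: {active(obj3), approved(obj3), bird(obj3), closed(obj3), flagged(obj3), flies(obj3), green(obj3), has_feathers(obj3), hot(obj3), metal(obj3), penguin(obj3), signed(obj3), swims(obj3), valid(obj3), visible(obj3), wooden(obj3)} — 16 facts.

16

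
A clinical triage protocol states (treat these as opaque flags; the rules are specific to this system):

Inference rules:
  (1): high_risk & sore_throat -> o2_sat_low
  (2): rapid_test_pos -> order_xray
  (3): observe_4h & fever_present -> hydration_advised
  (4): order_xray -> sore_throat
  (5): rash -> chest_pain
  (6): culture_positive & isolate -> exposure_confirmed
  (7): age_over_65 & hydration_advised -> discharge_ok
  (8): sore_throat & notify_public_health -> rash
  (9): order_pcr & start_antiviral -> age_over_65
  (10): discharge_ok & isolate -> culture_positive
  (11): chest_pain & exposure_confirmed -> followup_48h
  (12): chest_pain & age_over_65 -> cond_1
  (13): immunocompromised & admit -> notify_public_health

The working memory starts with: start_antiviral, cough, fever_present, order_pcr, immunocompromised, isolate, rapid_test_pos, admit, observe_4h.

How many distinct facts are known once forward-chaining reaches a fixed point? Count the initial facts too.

21

Round 1 — (2), (3), (9), (13), derive order_xray, hydration_advised, age_over_65, notify_public_health.
Round 2 — (4), (7), derive sore_throat, discharge_ok.
Round 3 — (8), (10), derive rash, culture_positive.
Round 4 — (5), (6), derive chest_pain, exposure_confirmed.
Round 5 — (11), (12), derive followup_48h, cond_1.
Closure: {admit, age_over_65, chest_pain, cond_1, cough, culture_positive, discharge_ok, exposure_confirmed, fever_present, followup_48h, hydration_advised, immunocompromised, isolate, notify_public_health, observe_4h, order_pcr, order_xray, rapid_test_pos, rash, sore_throat, start_antiviral} — 21 facts.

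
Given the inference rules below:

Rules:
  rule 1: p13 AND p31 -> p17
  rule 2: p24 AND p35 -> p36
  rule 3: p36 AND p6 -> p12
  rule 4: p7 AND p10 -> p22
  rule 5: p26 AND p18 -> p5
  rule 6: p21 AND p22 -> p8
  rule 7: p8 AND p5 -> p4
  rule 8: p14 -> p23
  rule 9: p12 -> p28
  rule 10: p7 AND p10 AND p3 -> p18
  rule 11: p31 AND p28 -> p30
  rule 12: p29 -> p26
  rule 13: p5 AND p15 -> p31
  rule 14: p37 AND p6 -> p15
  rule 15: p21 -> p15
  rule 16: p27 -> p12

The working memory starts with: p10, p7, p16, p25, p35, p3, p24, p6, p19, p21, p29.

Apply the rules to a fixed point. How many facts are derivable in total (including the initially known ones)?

23

Round 1 fires rule 2, rule 4, rule 10, rule 12, rule 15, giving p36, p22, p18, p26, p15.
Round 2 fires rule 3, rule 5, rule 6, giving p12, p5, p8.
Round 3 fires rule 7, rule 9, rule 13, giving p4, p28, p31.
Round 4 fires rule 11, giving p30.
Closure: {p10, p12, p15, p16, p18, p19, p21, p22, p24, p25, p26, p28, p29, p3, p30, p31, p35, p36, p4, p5, p6, p7, p8} — 23 facts.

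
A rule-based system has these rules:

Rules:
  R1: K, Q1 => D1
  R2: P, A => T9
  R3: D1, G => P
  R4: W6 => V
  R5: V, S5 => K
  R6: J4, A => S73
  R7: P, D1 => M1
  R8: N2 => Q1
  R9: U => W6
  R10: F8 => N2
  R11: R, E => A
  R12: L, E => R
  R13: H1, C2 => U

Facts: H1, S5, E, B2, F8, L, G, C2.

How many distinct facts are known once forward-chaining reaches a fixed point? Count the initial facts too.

Round 1 — R10, R12, R13, derive N2, R, U.
Round 2 — R8, R9, R11, derive Q1, W6, A.
Round 3 — R4, derive V.
Round 4 — R5, derive K.
Round 5 — R1, derive D1.
Round 6 — R3, derive P.
Round 7 — R2, R7, derive T9, M1.
Closure: {A, B2, C2, D1, E, F8, G, H1, K, L, M1, N2, P, Q1, R, S5, T9, U, V, W6} — 20 facts.

20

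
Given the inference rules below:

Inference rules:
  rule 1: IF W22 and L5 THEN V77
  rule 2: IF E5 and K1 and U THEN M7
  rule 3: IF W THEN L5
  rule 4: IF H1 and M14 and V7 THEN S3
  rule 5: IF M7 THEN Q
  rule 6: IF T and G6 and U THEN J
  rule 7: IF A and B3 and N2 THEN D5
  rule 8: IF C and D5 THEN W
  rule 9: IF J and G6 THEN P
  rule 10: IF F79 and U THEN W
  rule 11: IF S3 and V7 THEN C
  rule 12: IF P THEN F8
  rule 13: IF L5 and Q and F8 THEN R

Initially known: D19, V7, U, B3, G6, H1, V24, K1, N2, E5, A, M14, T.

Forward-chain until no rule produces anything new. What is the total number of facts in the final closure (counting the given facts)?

Round 1 fires rule 2, rule 4, rule 6, rule 7, giving M7, S3, J, D5.
Round 2 fires rule 5, rule 9, rule 11, giving Q, P, C.
Round 3 fires rule 8, rule 12, giving W, F8.
Round 4 fires rule 3, giving L5.
Round 5 fires rule 13, giving R.
Closure: {A, B3, C, D19, D5, E5, F8, G6, H1, J, K1, L5, M14, M7, N2, P, Q, R, S3, T, U, V24, V7, W} — 24 facts.

24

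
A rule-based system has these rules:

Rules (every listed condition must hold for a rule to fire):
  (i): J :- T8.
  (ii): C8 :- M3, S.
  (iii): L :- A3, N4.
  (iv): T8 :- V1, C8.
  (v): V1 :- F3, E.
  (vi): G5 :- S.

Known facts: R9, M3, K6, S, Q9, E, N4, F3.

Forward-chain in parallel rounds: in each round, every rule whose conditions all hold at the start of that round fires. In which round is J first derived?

Round 1 fires (ii), (v), (vi), giving C8, V1, G5.
Round 2 fires (iv), giving T8.
Round 3 fires (i), giving J.
J first appears in round 3.

3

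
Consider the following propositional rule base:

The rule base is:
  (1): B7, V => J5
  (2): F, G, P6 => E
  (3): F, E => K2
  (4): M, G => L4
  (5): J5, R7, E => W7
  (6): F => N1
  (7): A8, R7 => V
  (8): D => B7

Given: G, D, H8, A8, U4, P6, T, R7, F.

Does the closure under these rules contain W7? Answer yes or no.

Round 1: (2) [F, G, P6 => E]; (6) [F => N1]; (7) [A8, R7 => V]; (8) [D => B7]. Adds E, N1, V, B7.
Round 2: (1) [B7, V => J5]; (3) [F, E => K2]. Adds J5, K2.
Round 3: (5) [J5, R7, E => W7]. Adds W7.
W7 appears in round 3, so it is derivable.

yes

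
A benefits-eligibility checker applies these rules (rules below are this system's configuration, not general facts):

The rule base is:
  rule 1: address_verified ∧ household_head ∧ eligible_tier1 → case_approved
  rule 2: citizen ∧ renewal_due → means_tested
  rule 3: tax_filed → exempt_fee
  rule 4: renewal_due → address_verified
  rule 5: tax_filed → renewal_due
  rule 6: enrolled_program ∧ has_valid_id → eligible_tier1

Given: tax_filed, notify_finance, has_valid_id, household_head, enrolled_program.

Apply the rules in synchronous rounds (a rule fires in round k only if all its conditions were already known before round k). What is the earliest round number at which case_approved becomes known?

Round 1: rule 3 [tax_filed → exempt_fee]; rule 5 [tax_filed → renewal_due]; rule 6 [enrolled_program ∧ has_valid_id → eligible_tier1]. Adds exempt_fee, renewal_due, eligible_tier1.
Round 2: rule 4 [renewal_due → address_verified]. Adds address_verified.
Round 3: rule 1 [address_verified ∧ household_head ∧ eligible_tier1 → case_approved]. Adds case_approved.
case_approved first appears in round 3.

3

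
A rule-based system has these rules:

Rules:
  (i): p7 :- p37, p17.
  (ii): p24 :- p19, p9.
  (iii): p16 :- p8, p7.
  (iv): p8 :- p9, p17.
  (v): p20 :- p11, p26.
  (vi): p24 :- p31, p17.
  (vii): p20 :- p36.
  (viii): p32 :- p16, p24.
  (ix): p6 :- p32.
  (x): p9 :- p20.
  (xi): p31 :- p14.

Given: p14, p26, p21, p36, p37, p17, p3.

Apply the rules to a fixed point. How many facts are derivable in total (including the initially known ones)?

16

Round 1 fires (i), (vii), (xi), giving p7, p20, p31.
Round 2 fires (vi), (x), giving p24, p9.
Round 3 fires (iv), giving p8.
Round 4 fires (iii), giving p16.
Round 5 fires (viii), giving p32.
Round 6 fires (ix), giving p6.
Closure: {p14, p16, p17, p20, p21, p24, p26, p3, p31, p32, p36, p37, p6, p7, p8, p9} — 16 facts.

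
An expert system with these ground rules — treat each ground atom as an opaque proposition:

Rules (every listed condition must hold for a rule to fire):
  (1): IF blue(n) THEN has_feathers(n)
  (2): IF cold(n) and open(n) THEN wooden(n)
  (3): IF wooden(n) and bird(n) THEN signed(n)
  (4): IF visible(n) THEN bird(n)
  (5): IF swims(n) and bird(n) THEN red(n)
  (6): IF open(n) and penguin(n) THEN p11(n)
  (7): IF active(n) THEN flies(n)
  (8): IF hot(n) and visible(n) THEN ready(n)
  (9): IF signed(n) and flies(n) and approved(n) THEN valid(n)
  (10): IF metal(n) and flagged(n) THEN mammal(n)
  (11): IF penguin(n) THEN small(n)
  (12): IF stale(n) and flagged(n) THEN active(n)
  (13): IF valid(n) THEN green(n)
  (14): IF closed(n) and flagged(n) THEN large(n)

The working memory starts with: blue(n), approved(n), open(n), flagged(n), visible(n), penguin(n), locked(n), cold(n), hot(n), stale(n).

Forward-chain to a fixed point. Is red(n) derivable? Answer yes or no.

no

Round 1: (1) [IF blue(n) THEN has_feathers(n)]; (2) [IF cold(n) and open(n) THEN wooden(n)]; (4) [IF visible(n) THEN bird(n)]; (6) [IF open(n) and penguin(n) THEN p11(n)]; (8) [IF hot(n) and visible(n) THEN ready(n)]; (11) [IF penguin(n) THEN small(n)]; (12) [IF stale(n) and flagged(n) THEN active(n)]. Adds has_feathers(n), wooden(n), bird(n), p11(n), ready(n), small(n), active(n).
Round 2: (3) [IF wooden(n) and bird(n) THEN signed(n)]; (7) [IF active(n) THEN flies(n)]. Adds signed(n), flies(n).
Round 3: (9) [IF signed(n) and flies(n) and approved(n) THEN valid(n)]. Adds valid(n).
Round 4: (13) [IF valid(n) THEN green(n)]. Adds green(n).
Fixed point reached. red(n) is concluded only by (5); (5) needs swims(n) (never derived).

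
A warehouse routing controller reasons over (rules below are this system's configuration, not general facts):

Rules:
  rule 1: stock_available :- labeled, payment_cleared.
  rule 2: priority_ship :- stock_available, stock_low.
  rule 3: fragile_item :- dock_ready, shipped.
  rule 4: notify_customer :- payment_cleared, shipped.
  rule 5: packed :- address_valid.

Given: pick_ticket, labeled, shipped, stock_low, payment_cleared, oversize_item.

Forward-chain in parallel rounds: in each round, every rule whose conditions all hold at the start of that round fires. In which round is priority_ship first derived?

2

Round 1 fires rule 1, rule 4, giving stock_available, notify_customer.
Round 2 fires rule 2, giving priority_ship.
priority_ship first appears in round 2.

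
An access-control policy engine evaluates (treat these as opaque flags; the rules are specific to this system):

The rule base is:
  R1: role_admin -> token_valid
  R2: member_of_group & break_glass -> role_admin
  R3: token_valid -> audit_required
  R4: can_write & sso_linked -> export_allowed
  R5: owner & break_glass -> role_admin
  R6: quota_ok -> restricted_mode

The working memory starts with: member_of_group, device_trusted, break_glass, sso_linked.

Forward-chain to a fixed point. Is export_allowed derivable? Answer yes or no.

no

Round 1: R2 [member_of_group & break_glass -> role_admin]. New: role_admin.
Round 2: R1 [role_admin -> token_valid]. New: token_valid.
Round 3: R3 [token_valid -> audit_required]. New: audit_required.
Fixed point reached. export_allowed is concluded only by R4; R4 needs can_write (never derived).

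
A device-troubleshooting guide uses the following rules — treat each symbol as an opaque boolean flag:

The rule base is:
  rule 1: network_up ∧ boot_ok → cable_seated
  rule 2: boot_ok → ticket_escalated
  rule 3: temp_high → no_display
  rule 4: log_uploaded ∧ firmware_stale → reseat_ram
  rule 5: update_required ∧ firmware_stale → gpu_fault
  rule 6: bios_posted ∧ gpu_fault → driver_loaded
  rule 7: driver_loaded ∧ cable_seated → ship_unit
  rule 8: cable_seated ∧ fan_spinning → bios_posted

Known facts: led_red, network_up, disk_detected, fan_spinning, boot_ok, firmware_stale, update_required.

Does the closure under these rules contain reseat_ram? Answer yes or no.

no

Round 1 fires rule 1, rule 2, rule 5, giving cable_seated, ticket_escalated, gpu_fault.
Round 2 fires rule 8, giving bios_posted.
Round 3 fires rule 6, giving driver_loaded.
Round 4 fires rule 7, giving ship_unit.
Fixed point reached. reseat_ram is concluded only by rule 4; rule 4 needs log_uploaded (never derived).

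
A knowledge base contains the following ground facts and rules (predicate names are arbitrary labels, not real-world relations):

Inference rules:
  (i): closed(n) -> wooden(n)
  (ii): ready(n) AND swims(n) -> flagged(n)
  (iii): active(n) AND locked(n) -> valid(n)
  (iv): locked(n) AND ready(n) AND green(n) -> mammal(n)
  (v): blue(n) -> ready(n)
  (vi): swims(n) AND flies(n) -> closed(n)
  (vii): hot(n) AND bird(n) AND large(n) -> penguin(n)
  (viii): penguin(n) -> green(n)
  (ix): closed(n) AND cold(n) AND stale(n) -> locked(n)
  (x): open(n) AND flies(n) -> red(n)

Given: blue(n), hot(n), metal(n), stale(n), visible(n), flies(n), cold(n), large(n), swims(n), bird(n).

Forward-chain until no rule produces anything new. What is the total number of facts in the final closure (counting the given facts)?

Round 1 fires (v), (vi), (vii), giving ready(n), closed(n), penguin(n).
Round 2 fires (i), (ii), (viii), (ix), giving wooden(n), flagged(n), green(n), locked(n).
Round 3 fires (iv), giving mammal(n).
Closure: {bird(n), blue(n), closed(n), cold(n), flagged(n), flies(n), green(n), hot(n), large(n), locked(n), mammal(n), metal(n), penguin(n), ready(n), stale(n), swims(n), visible(n), wooden(n)} — 18 facts.

18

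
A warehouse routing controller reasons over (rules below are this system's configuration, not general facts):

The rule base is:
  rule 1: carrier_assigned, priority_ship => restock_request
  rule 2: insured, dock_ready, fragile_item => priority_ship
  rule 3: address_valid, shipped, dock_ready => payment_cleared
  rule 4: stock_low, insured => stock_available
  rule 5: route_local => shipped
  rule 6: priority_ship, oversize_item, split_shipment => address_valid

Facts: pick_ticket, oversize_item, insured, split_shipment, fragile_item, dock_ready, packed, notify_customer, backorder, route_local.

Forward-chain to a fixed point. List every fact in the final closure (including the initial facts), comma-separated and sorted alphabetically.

address_valid, backorder, dock_ready, fragile_item, insured, notify_customer, oversize_item, packed, payment_cleared, pick_ticket, priority_ship, route_local, shipped, split_shipment

[1] rule 2 [insured, dock_ready, fragile_item => priority_ship]; rule 5 [route_local => shipped]. ⇒ new: priority_ship, shipped.
[2] rule 6 [priority_ship, oversize_item, split_shipment => address_valid]. ⇒ new: address_valid.
[3] rule 3 [address_valid, shipped, dock_ready => payment_cleared]. ⇒ new: payment_cleared.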